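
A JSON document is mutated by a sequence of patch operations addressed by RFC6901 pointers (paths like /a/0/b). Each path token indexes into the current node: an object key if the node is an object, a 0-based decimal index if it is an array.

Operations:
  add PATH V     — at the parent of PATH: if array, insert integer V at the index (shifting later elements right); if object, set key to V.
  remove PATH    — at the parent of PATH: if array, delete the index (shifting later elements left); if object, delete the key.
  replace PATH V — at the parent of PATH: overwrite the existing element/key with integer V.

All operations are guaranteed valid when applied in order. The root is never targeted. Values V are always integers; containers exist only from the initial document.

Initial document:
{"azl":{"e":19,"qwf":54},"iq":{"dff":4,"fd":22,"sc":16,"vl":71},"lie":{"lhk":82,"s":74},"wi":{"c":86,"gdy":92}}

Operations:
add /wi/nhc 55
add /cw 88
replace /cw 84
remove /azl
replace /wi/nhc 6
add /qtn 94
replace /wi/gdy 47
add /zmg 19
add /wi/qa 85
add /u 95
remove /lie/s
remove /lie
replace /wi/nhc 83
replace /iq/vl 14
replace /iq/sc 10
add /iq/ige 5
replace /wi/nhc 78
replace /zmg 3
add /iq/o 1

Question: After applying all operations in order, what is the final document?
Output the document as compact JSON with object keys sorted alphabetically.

Answer: {"cw":84,"iq":{"dff":4,"fd":22,"ige":5,"o":1,"sc":10,"vl":14},"qtn":94,"u":95,"wi":{"c":86,"gdy":47,"nhc":78,"qa":85},"zmg":3}

Derivation:
After op 1 (add /wi/nhc 55): {"azl":{"e":19,"qwf":54},"iq":{"dff":4,"fd":22,"sc":16,"vl":71},"lie":{"lhk":82,"s":74},"wi":{"c":86,"gdy":92,"nhc":55}}
After op 2 (add /cw 88): {"azl":{"e":19,"qwf":54},"cw":88,"iq":{"dff":4,"fd":22,"sc":16,"vl":71},"lie":{"lhk":82,"s":74},"wi":{"c":86,"gdy":92,"nhc":55}}
After op 3 (replace /cw 84): {"azl":{"e":19,"qwf":54},"cw":84,"iq":{"dff":4,"fd":22,"sc":16,"vl":71},"lie":{"lhk":82,"s":74},"wi":{"c":86,"gdy":92,"nhc":55}}
After op 4 (remove /azl): {"cw":84,"iq":{"dff":4,"fd":22,"sc":16,"vl":71},"lie":{"lhk":82,"s":74},"wi":{"c":86,"gdy":92,"nhc":55}}
After op 5 (replace /wi/nhc 6): {"cw":84,"iq":{"dff":4,"fd":22,"sc":16,"vl":71},"lie":{"lhk":82,"s":74},"wi":{"c":86,"gdy":92,"nhc":6}}
After op 6 (add /qtn 94): {"cw":84,"iq":{"dff":4,"fd":22,"sc":16,"vl":71},"lie":{"lhk":82,"s":74},"qtn":94,"wi":{"c":86,"gdy":92,"nhc":6}}
After op 7 (replace /wi/gdy 47): {"cw":84,"iq":{"dff":4,"fd":22,"sc":16,"vl":71},"lie":{"lhk":82,"s":74},"qtn":94,"wi":{"c":86,"gdy":47,"nhc":6}}
After op 8 (add /zmg 19): {"cw":84,"iq":{"dff":4,"fd":22,"sc":16,"vl":71},"lie":{"lhk":82,"s":74},"qtn":94,"wi":{"c":86,"gdy":47,"nhc":6},"zmg":19}
After op 9 (add /wi/qa 85): {"cw":84,"iq":{"dff":4,"fd":22,"sc":16,"vl":71},"lie":{"lhk":82,"s":74},"qtn":94,"wi":{"c":86,"gdy":47,"nhc":6,"qa":85},"zmg":19}
After op 10 (add /u 95): {"cw":84,"iq":{"dff":4,"fd":22,"sc":16,"vl":71},"lie":{"lhk":82,"s":74},"qtn":94,"u":95,"wi":{"c":86,"gdy":47,"nhc":6,"qa":85},"zmg":19}
After op 11 (remove /lie/s): {"cw":84,"iq":{"dff":4,"fd":22,"sc":16,"vl":71},"lie":{"lhk":82},"qtn":94,"u":95,"wi":{"c":86,"gdy":47,"nhc":6,"qa":85},"zmg":19}
After op 12 (remove /lie): {"cw":84,"iq":{"dff":4,"fd":22,"sc":16,"vl":71},"qtn":94,"u":95,"wi":{"c":86,"gdy":47,"nhc":6,"qa":85},"zmg":19}
After op 13 (replace /wi/nhc 83): {"cw":84,"iq":{"dff":4,"fd":22,"sc":16,"vl":71},"qtn":94,"u":95,"wi":{"c":86,"gdy":47,"nhc":83,"qa":85},"zmg":19}
After op 14 (replace /iq/vl 14): {"cw":84,"iq":{"dff":4,"fd":22,"sc":16,"vl":14},"qtn":94,"u":95,"wi":{"c":86,"gdy":47,"nhc":83,"qa":85},"zmg":19}
After op 15 (replace /iq/sc 10): {"cw":84,"iq":{"dff":4,"fd":22,"sc":10,"vl":14},"qtn":94,"u":95,"wi":{"c":86,"gdy":47,"nhc":83,"qa":85},"zmg":19}
After op 16 (add /iq/ige 5): {"cw":84,"iq":{"dff":4,"fd":22,"ige":5,"sc":10,"vl":14},"qtn":94,"u":95,"wi":{"c":86,"gdy":47,"nhc":83,"qa":85},"zmg":19}
After op 17 (replace /wi/nhc 78): {"cw":84,"iq":{"dff":4,"fd":22,"ige":5,"sc":10,"vl":14},"qtn":94,"u":95,"wi":{"c":86,"gdy":47,"nhc":78,"qa":85},"zmg":19}
After op 18 (replace /zmg 3): {"cw":84,"iq":{"dff":4,"fd":22,"ige":5,"sc":10,"vl":14},"qtn":94,"u":95,"wi":{"c":86,"gdy":47,"nhc":78,"qa":85},"zmg":3}
After op 19 (add /iq/o 1): {"cw":84,"iq":{"dff":4,"fd":22,"ige":5,"o":1,"sc":10,"vl":14},"qtn":94,"u":95,"wi":{"c":86,"gdy":47,"nhc":78,"qa":85},"zmg":3}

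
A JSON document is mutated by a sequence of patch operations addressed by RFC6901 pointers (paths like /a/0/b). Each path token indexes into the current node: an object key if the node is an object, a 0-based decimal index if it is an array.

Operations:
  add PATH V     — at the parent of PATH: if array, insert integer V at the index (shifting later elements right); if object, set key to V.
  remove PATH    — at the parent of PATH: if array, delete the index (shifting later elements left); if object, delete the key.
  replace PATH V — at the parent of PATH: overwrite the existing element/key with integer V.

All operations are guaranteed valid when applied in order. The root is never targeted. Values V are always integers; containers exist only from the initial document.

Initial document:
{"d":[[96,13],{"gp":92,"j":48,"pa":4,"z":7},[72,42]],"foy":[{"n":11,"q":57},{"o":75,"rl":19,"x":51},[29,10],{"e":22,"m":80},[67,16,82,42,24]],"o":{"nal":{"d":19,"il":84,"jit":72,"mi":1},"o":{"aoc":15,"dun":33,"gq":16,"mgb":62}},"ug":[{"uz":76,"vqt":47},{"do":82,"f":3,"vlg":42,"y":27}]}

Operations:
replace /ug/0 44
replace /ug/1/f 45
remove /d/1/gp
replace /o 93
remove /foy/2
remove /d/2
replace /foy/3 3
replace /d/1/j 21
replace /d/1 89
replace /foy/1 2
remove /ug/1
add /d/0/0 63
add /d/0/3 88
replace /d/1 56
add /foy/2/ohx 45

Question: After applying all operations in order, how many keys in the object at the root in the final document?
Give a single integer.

After op 1 (replace /ug/0 44): {"d":[[96,13],{"gp":92,"j":48,"pa":4,"z":7},[72,42]],"foy":[{"n":11,"q":57},{"o":75,"rl":19,"x":51},[29,10],{"e":22,"m":80},[67,16,82,42,24]],"o":{"nal":{"d":19,"il":84,"jit":72,"mi":1},"o":{"aoc":15,"dun":33,"gq":16,"mgb":62}},"ug":[44,{"do":82,"f":3,"vlg":42,"y":27}]}
After op 2 (replace /ug/1/f 45): {"d":[[96,13],{"gp":92,"j":48,"pa":4,"z":7},[72,42]],"foy":[{"n":11,"q":57},{"o":75,"rl":19,"x":51},[29,10],{"e":22,"m":80},[67,16,82,42,24]],"o":{"nal":{"d":19,"il":84,"jit":72,"mi":1},"o":{"aoc":15,"dun":33,"gq":16,"mgb":62}},"ug":[44,{"do":82,"f":45,"vlg":42,"y":27}]}
After op 3 (remove /d/1/gp): {"d":[[96,13],{"j":48,"pa":4,"z":7},[72,42]],"foy":[{"n":11,"q":57},{"o":75,"rl":19,"x":51},[29,10],{"e":22,"m":80},[67,16,82,42,24]],"o":{"nal":{"d":19,"il":84,"jit":72,"mi":1},"o":{"aoc":15,"dun":33,"gq":16,"mgb":62}},"ug":[44,{"do":82,"f":45,"vlg":42,"y":27}]}
After op 4 (replace /o 93): {"d":[[96,13],{"j":48,"pa":4,"z":7},[72,42]],"foy":[{"n":11,"q":57},{"o":75,"rl":19,"x":51},[29,10],{"e":22,"m":80},[67,16,82,42,24]],"o":93,"ug":[44,{"do":82,"f":45,"vlg":42,"y":27}]}
After op 5 (remove /foy/2): {"d":[[96,13],{"j":48,"pa":4,"z":7},[72,42]],"foy":[{"n":11,"q":57},{"o":75,"rl":19,"x":51},{"e":22,"m":80},[67,16,82,42,24]],"o":93,"ug":[44,{"do":82,"f":45,"vlg":42,"y":27}]}
After op 6 (remove /d/2): {"d":[[96,13],{"j":48,"pa":4,"z":7}],"foy":[{"n":11,"q":57},{"o":75,"rl":19,"x":51},{"e":22,"m":80},[67,16,82,42,24]],"o":93,"ug":[44,{"do":82,"f":45,"vlg":42,"y":27}]}
After op 7 (replace /foy/3 3): {"d":[[96,13],{"j":48,"pa":4,"z":7}],"foy":[{"n":11,"q":57},{"o":75,"rl":19,"x":51},{"e":22,"m":80},3],"o":93,"ug":[44,{"do":82,"f":45,"vlg":42,"y":27}]}
After op 8 (replace /d/1/j 21): {"d":[[96,13],{"j":21,"pa":4,"z":7}],"foy":[{"n":11,"q":57},{"o":75,"rl":19,"x":51},{"e":22,"m":80},3],"o":93,"ug":[44,{"do":82,"f":45,"vlg":42,"y":27}]}
After op 9 (replace /d/1 89): {"d":[[96,13],89],"foy":[{"n":11,"q":57},{"o":75,"rl":19,"x":51},{"e":22,"m":80},3],"o":93,"ug":[44,{"do":82,"f":45,"vlg":42,"y":27}]}
After op 10 (replace /foy/1 2): {"d":[[96,13],89],"foy":[{"n":11,"q":57},2,{"e":22,"m":80},3],"o":93,"ug":[44,{"do":82,"f":45,"vlg":42,"y":27}]}
After op 11 (remove /ug/1): {"d":[[96,13],89],"foy":[{"n":11,"q":57},2,{"e":22,"m":80},3],"o":93,"ug":[44]}
After op 12 (add /d/0/0 63): {"d":[[63,96,13],89],"foy":[{"n":11,"q":57},2,{"e":22,"m":80},3],"o":93,"ug":[44]}
After op 13 (add /d/0/3 88): {"d":[[63,96,13,88],89],"foy":[{"n":11,"q":57},2,{"e":22,"m":80},3],"o":93,"ug":[44]}
After op 14 (replace /d/1 56): {"d":[[63,96,13,88],56],"foy":[{"n":11,"q":57},2,{"e":22,"m":80},3],"o":93,"ug":[44]}
After op 15 (add /foy/2/ohx 45): {"d":[[63,96,13,88],56],"foy":[{"n":11,"q":57},2,{"e":22,"m":80,"ohx":45},3],"o":93,"ug":[44]}
Size at the root: 4

Answer: 4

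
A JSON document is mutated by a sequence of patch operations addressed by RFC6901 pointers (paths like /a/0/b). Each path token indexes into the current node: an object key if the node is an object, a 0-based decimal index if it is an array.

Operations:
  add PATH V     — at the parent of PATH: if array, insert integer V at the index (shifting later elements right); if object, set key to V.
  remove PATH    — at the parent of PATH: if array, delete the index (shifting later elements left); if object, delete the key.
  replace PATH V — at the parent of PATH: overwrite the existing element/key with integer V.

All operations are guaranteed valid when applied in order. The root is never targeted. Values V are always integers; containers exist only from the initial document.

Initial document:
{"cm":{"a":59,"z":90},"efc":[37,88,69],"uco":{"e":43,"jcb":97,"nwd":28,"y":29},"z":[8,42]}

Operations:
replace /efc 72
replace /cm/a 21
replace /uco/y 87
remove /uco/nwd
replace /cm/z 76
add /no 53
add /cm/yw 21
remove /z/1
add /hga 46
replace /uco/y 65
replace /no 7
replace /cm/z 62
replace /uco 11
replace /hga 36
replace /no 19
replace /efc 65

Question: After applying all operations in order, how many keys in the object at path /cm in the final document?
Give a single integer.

After op 1 (replace /efc 72): {"cm":{"a":59,"z":90},"efc":72,"uco":{"e":43,"jcb":97,"nwd":28,"y":29},"z":[8,42]}
After op 2 (replace /cm/a 21): {"cm":{"a":21,"z":90},"efc":72,"uco":{"e":43,"jcb":97,"nwd":28,"y":29},"z":[8,42]}
After op 3 (replace /uco/y 87): {"cm":{"a":21,"z":90},"efc":72,"uco":{"e":43,"jcb":97,"nwd":28,"y":87},"z":[8,42]}
After op 4 (remove /uco/nwd): {"cm":{"a":21,"z":90},"efc":72,"uco":{"e":43,"jcb":97,"y":87},"z":[8,42]}
After op 5 (replace /cm/z 76): {"cm":{"a":21,"z":76},"efc":72,"uco":{"e":43,"jcb":97,"y":87},"z":[8,42]}
After op 6 (add /no 53): {"cm":{"a":21,"z":76},"efc":72,"no":53,"uco":{"e":43,"jcb":97,"y":87},"z":[8,42]}
After op 7 (add /cm/yw 21): {"cm":{"a":21,"yw":21,"z":76},"efc":72,"no":53,"uco":{"e":43,"jcb":97,"y":87},"z":[8,42]}
After op 8 (remove /z/1): {"cm":{"a":21,"yw":21,"z":76},"efc":72,"no":53,"uco":{"e":43,"jcb":97,"y":87},"z":[8]}
After op 9 (add /hga 46): {"cm":{"a":21,"yw":21,"z":76},"efc":72,"hga":46,"no":53,"uco":{"e":43,"jcb":97,"y":87},"z":[8]}
After op 10 (replace /uco/y 65): {"cm":{"a":21,"yw":21,"z":76},"efc":72,"hga":46,"no":53,"uco":{"e":43,"jcb":97,"y":65},"z":[8]}
After op 11 (replace /no 7): {"cm":{"a":21,"yw":21,"z":76},"efc":72,"hga":46,"no":7,"uco":{"e":43,"jcb":97,"y":65},"z":[8]}
After op 12 (replace /cm/z 62): {"cm":{"a":21,"yw":21,"z":62},"efc":72,"hga":46,"no":7,"uco":{"e":43,"jcb":97,"y":65},"z":[8]}
After op 13 (replace /uco 11): {"cm":{"a":21,"yw":21,"z":62},"efc":72,"hga":46,"no":7,"uco":11,"z":[8]}
After op 14 (replace /hga 36): {"cm":{"a":21,"yw":21,"z":62},"efc":72,"hga":36,"no":7,"uco":11,"z":[8]}
After op 15 (replace /no 19): {"cm":{"a":21,"yw":21,"z":62},"efc":72,"hga":36,"no":19,"uco":11,"z":[8]}
After op 16 (replace /efc 65): {"cm":{"a":21,"yw":21,"z":62},"efc":65,"hga":36,"no":19,"uco":11,"z":[8]}
Size at path /cm: 3

Answer: 3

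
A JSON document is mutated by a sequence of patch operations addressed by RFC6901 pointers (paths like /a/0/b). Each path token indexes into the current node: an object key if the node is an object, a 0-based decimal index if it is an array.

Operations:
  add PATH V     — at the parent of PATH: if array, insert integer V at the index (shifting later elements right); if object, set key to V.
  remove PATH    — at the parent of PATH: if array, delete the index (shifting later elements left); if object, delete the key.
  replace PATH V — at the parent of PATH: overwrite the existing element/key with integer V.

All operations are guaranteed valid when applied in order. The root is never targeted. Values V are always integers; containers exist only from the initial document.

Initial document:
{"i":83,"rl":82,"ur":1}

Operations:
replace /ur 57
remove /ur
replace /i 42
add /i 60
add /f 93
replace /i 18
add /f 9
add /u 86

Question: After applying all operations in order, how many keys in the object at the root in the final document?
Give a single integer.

Answer: 4

Derivation:
After op 1 (replace /ur 57): {"i":83,"rl":82,"ur":57}
After op 2 (remove /ur): {"i":83,"rl":82}
After op 3 (replace /i 42): {"i":42,"rl":82}
After op 4 (add /i 60): {"i":60,"rl":82}
After op 5 (add /f 93): {"f":93,"i":60,"rl":82}
After op 6 (replace /i 18): {"f":93,"i":18,"rl":82}
After op 7 (add /f 9): {"f":9,"i":18,"rl":82}
After op 8 (add /u 86): {"f":9,"i":18,"rl":82,"u":86}
Size at the root: 4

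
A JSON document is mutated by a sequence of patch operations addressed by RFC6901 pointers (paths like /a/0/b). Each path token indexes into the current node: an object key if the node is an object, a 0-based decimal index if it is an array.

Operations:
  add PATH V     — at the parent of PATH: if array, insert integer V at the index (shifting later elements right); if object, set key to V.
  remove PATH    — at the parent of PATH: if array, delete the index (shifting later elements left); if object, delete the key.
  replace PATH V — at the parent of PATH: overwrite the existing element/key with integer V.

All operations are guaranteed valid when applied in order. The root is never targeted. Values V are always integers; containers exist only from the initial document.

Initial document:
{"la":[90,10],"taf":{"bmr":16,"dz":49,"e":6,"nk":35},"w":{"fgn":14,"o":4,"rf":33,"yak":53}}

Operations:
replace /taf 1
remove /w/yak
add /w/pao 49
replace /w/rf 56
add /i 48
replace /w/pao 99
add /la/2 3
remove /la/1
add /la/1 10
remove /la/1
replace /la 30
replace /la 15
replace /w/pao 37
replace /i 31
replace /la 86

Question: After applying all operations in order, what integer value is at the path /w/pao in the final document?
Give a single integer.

After op 1 (replace /taf 1): {"la":[90,10],"taf":1,"w":{"fgn":14,"o":4,"rf":33,"yak":53}}
After op 2 (remove /w/yak): {"la":[90,10],"taf":1,"w":{"fgn":14,"o":4,"rf":33}}
After op 3 (add /w/pao 49): {"la":[90,10],"taf":1,"w":{"fgn":14,"o":4,"pao":49,"rf":33}}
After op 4 (replace /w/rf 56): {"la":[90,10],"taf":1,"w":{"fgn":14,"o":4,"pao":49,"rf":56}}
After op 5 (add /i 48): {"i":48,"la":[90,10],"taf":1,"w":{"fgn":14,"o":4,"pao":49,"rf":56}}
After op 6 (replace /w/pao 99): {"i":48,"la":[90,10],"taf":1,"w":{"fgn":14,"o":4,"pao":99,"rf":56}}
After op 7 (add /la/2 3): {"i":48,"la":[90,10,3],"taf":1,"w":{"fgn":14,"o":4,"pao":99,"rf":56}}
After op 8 (remove /la/1): {"i":48,"la":[90,3],"taf":1,"w":{"fgn":14,"o":4,"pao":99,"rf":56}}
After op 9 (add /la/1 10): {"i":48,"la":[90,10,3],"taf":1,"w":{"fgn":14,"o":4,"pao":99,"rf":56}}
After op 10 (remove /la/1): {"i":48,"la":[90,3],"taf":1,"w":{"fgn":14,"o":4,"pao":99,"rf":56}}
After op 11 (replace /la 30): {"i":48,"la":30,"taf":1,"w":{"fgn":14,"o":4,"pao":99,"rf":56}}
After op 12 (replace /la 15): {"i":48,"la":15,"taf":1,"w":{"fgn":14,"o":4,"pao":99,"rf":56}}
After op 13 (replace /w/pao 37): {"i":48,"la":15,"taf":1,"w":{"fgn":14,"o":4,"pao":37,"rf":56}}
After op 14 (replace /i 31): {"i":31,"la":15,"taf":1,"w":{"fgn":14,"o":4,"pao":37,"rf":56}}
After op 15 (replace /la 86): {"i":31,"la":86,"taf":1,"w":{"fgn":14,"o":4,"pao":37,"rf":56}}
Value at /w/pao: 37

Answer: 37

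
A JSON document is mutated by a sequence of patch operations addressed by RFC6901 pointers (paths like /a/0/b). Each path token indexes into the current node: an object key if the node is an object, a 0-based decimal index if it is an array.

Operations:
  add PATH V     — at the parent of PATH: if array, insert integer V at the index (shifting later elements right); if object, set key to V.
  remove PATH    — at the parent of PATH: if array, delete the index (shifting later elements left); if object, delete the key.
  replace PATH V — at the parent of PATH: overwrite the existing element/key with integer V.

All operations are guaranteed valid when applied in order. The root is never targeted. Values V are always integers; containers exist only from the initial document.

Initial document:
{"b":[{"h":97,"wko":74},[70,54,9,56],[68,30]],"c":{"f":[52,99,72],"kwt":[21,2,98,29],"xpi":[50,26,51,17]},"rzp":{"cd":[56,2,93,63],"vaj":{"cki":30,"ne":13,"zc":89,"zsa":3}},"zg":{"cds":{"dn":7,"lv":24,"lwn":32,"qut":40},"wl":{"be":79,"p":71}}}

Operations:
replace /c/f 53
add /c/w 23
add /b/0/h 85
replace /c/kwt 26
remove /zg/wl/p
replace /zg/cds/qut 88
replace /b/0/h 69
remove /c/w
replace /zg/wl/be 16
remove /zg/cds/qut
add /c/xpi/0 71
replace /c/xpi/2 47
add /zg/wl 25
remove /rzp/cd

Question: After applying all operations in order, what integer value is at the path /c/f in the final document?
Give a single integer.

After op 1 (replace /c/f 53): {"b":[{"h":97,"wko":74},[70,54,9,56],[68,30]],"c":{"f":53,"kwt":[21,2,98,29],"xpi":[50,26,51,17]},"rzp":{"cd":[56,2,93,63],"vaj":{"cki":30,"ne":13,"zc":89,"zsa":3}},"zg":{"cds":{"dn":7,"lv":24,"lwn":32,"qut":40},"wl":{"be":79,"p":71}}}
After op 2 (add /c/w 23): {"b":[{"h":97,"wko":74},[70,54,9,56],[68,30]],"c":{"f":53,"kwt":[21,2,98,29],"w":23,"xpi":[50,26,51,17]},"rzp":{"cd":[56,2,93,63],"vaj":{"cki":30,"ne":13,"zc":89,"zsa":3}},"zg":{"cds":{"dn":7,"lv":24,"lwn":32,"qut":40},"wl":{"be":79,"p":71}}}
After op 3 (add /b/0/h 85): {"b":[{"h":85,"wko":74},[70,54,9,56],[68,30]],"c":{"f":53,"kwt":[21,2,98,29],"w":23,"xpi":[50,26,51,17]},"rzp":{"cd":[56,2,93,63],"vaj":{"cki":30,"ne":13,"zc":89,"zsa":3}},"zg":{"cds":{"dn":7,"lv":24,"lwn":32,"qut":40},"wl":{"be":79,"p":71}}}
After op 4 (replace /c/kwt 26): {"b":[{"h":85,"wko":74},[70,54,9,56],[68,30]],"c":{"f":53,"kwt":26,"w":23,"xpi":[50,26,51,17]},"rzp":{"cd":[56,2,93,63],"vaj":{"cki":30,"ne":13,"zc":89,"zsa":3}},"zg":{"cds":{"dn":7,"lv":24,"lwn":32,"qut":40},"wl":{"be":79,"p":71}}}
After op 5 (remove /zg/wl/p): {"b":[{"h":85,"wko":74},[70,54,9,56],[68,30]],"c":{"f":53,"kwt":26,"w":23,"xpi":[50,26,51,17]},"rzp":{"cd":[56,2,93,63],"vaj":{"cki":30,"ne":13,"zc":89,"zsa":3}},"zg":{"cds":{"dn":7,"lv":24,"lwn":32,"qut":40},"wl":{"be":79}}}
After op 6 (replace /zg/cds/qut 88): {"b":[{"h":85,"wko":74},[70,54,9,56],[68,30]],"c":{"f":53,"kwt":26,"w":23,"xpi":[50,26,51,17]},"rzp":{"cd":[56,2,93,63],"vaj":{"cki":30,"ne":13,"zc":89,"zsa":3}},"zg":{"cds":{"dn":7,"lv":24,"lwn":32,"qut":88},"wl":{"be":79}}}
After op 7 (replace /b/0/h 69): {"b":[{"h":69,"wko":74},[70,54,9,56],[68,30]],"c":{"f":53,"kwt":26,"w":23,"xpi":[50,26,51,17]},"rzp":{"cd":[56,2,93,63],"vaj":{"cki":30,"ne":13,"zc":89,"zsa":3}},"zg":{"cds":{"dn":7,"lv":24,"lwn":32,"qut":88},"wl":{"be":79}}}
After op 8 (remove /c/w): {"b":[{"h":69,"wko":74},[70,54,9,56],[68,30]],"c":{"f":53,"kwt":26,"xpi":[50,26,51,17]},"rzp":{"cd":[56,2,93,63],"vaj":{"cki":30,"ne":13,"zc":89,"zsa":3}},"zg":{"cds":{"dn":7,"lv":24,"lwn":32,"qut":88},"wl":{"be":79}}}
After op 9 (replace /zg/wl/be 16): {"b":[{"h":69,"wko":74},[70,54,9,56],[68,30]],"c":{"f":53,"kwt":26,"xpi":[50,26,51,17]},"rzp":{"cd":[56,2,93,63],"vaj":{"cki":30,"ne":13,"zc":89,"zsa":3}},"zg":{"cds":{"dn":7,"lv":24,"lwn":32,"qut":88},"wl":{"be":16}}}
After op 10 (remove /zg/cds/qut): {"b":[{"h":69,"wko":74},[70,54,9,56],[68,30]],"c":{"f":53,"kwt":26,"xpi":[50,26,51,17]},"rzp":{"cd":[56,2,93,63],"vaj":{"cki":30,"ne":13,"zc":89,"zsa":3}},"zg":{"cds":{"dn":7,"lv":24,"lwn":32},"wl":{"be":16}}}
After op 11 (add /c/xpi/0 71): {"b":[{"h":69,"wko":74},[70,54,9,56],[68,30]],"c":{"f":53,"kwt":26,"xpi":[71,50,26,51,17]},"rzp":{"cd":[56,2,93,63],"vaj":{"cki":30,"ne":13,"zc":89,"zsa":3}},"zg":{"cds":{"dn":7,"lv":24,"lwn":32},"wl":{"be":16}}}
After op 12 (replace /c/xpi/2 47): {"b":[{"h":69,"wko":74},[70,54,9,56],[68,30]],"c":{"f":53,"kwt":26,"xpi":[71,50,47,51,17]},"rzp":{"cd":[56,2,93,63],"vaj":{"cki":30,"ne":13,"zc":89,"zsa":3}},"zg":{"cds":{"dn":7,"lv":24,"lwn":32},"wl":{"be":16}}}
After op 13 (add /zg/wl 25): {"b":[{"h":69,"wko":74},[70,54,9,56],[68,30]],"c":{"f":53,"kwt":26,"xpi":[71,50,47,51,17]},"rzp":{"cd":[56,2,93,63],"vaj":{"cki":30,"ne":13,"zc":89,"zsa":3}},"zg":{"cds":{"dn":7,"lv":24,"lwn":32},"wl":25}}
After op 14 (remove /rzp/cd): {"b":[{"h":69,"wko":74},[70,54,9,56],[68,30]],"c":{"f":53,"kwt":26,"xpi":[71,50,47,51,17]},"rzp":{"vaj":{"cki":30,"ne":13,"zc":89,"zsa":3}},"zg":{"cds":{"dn":7,"lv":24,"lwn":32},"wl":25}}
Value at /c/f: 53

Answer: 53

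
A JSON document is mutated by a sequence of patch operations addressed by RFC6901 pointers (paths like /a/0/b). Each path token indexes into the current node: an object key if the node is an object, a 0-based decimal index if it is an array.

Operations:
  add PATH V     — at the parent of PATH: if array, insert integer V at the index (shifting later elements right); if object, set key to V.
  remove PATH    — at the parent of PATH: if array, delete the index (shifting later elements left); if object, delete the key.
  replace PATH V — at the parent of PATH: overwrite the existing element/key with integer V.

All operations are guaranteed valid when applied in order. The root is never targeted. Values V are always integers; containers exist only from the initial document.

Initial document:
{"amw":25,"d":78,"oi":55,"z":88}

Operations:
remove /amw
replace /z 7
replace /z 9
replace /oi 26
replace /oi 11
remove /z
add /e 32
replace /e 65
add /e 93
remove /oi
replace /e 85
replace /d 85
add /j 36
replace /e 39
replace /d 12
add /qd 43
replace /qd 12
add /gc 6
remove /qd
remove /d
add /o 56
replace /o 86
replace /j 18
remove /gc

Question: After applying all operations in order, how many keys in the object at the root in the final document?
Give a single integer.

Answer: 3

Derivation:
After op 1 (remove /amw): {"d":78,"oi":55,"z":88}
After op 2 (replace /z 7): {"d":78,"oi":55,"z":7}
After op 3 (replace /z 9): {"d":78,"oi":55,"z":9}
After op 4 (replace /oi 26): {"d":78,"oi":26,"z":9}
After op 5 (replace /oi 11): {"d":78,"oi":11,"z":9}
After op 6 (remove /z): {"d":78,"oi":11}
After op 7 (add /e 32): {"d":78,"e":32,"oi":11}
After op 8 (replace /e 65): {"d":78,"e":65,"oi":11}
After op 9 (add /e 93): {"d":78,"e":93,"oi":11}
After op 10 (remove /oi): {"d":78,"e":93}
After op 11 (replace /e 85): {"d":78,"e":85}
After op 12 (replace /d 85): {"d":85,"e":85}
After op 13 (add /j 36): {"d":85,"e":85,"j":36}
After op 14 (replace /e 39): {"d":85,"e":39,"j":36}
After op 15 (replace /d 12): {"d":12,"e":39,"j":36}
After op 16 (add /qd 43): {"d":12,"e":39,"j":36,"qd":43}
After op 17 (replace /qd 12): {"d":12,"e":39,"j":36,"qd":12}
After op 18 (add /gc 6): {"d":12,"e":39,"gc":6,"j":36,"qd":12}
After op 19 (remove /qd): {"d":12,"e":39,"gc":6,"j":36}
After op 20 (remove /d): {"e":39,"gc":6,"j":36}
After op 21 (add /o 56): {"e":39,"gc":6,"j":36,"o":56}
After op 22 (replace /o 86): {"e":39,"gc":6,"j":36,"o":86}
After op 23 (replace /j 18): {"e":39,"gc":6,"j":18,"o":86}
After op 24 (remove /gc): {"e":39,"j":18,"o":86}
Size at the root: 3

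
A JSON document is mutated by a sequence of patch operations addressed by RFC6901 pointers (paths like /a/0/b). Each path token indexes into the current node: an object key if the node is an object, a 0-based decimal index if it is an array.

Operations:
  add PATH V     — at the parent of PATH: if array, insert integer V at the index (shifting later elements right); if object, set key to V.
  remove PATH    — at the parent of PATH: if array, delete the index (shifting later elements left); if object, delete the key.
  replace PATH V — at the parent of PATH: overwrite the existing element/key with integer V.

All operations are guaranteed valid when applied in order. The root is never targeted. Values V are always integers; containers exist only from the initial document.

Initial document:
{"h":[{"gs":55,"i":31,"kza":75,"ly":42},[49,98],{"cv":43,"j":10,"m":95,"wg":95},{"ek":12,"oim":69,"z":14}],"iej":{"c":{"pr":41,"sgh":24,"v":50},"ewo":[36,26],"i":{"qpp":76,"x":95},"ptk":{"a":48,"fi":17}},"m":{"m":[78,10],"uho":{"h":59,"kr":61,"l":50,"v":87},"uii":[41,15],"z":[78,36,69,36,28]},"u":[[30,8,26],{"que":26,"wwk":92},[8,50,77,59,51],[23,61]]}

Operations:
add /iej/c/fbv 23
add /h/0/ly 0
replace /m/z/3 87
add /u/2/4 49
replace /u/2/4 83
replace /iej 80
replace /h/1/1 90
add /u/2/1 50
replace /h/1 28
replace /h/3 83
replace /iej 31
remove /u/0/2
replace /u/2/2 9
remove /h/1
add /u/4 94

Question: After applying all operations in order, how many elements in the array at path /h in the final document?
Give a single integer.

Answer: 3

Derivation:
After op 1 (add /iej/c/fbv 23): {"h":[{"gs":55,"i":31,"kza":75,"ly":42},[49,98],{"cv":43,"j":10,"m":95,"wg":95},{"ek":12,"oim":69,"z":14}],"iej":{"c":{"fbv":23,"pr":41,"sgh":24,"v":50},"ewo":[36,26],"i":{"qpp":76,"x":95},"ptk":{"a":48,"fi":17}},"m":{"m":[78,10],"uho":{"h":59,"kr":61,"l":50,"v":87},"uii":[41,15],"z":[78,36,69,36,28]},"u":[[30,8,26],{"que":26,"wwk":92},[8,50,77,59,51],[23,61]]}
After op 2 (add /h/0/ly 0): {"h":[{"gs":55,"i":31,"kza":75,"ly":0},[49,98],{"cv":43,"j":10,"m":95,"wg":95},{"ek":12,"oim":69,"z":14}],"iej":{"c":{"fbv":23,"pr":41,"sgh":24,"v":50},"ewo":[36,26],"i":{"qpp":76,"x":95},"ptk":{"a":48,"fi":17}},"m":{"m":[78,10],"uho":{"h":59,"kr":61,"l":50,"v":87},"uii":[41,15],"z":[78,36,69,36,28]},"u":[[30,8,26],{"que":26,"wwk":92},[8,50,77,59,51],[23,61]]}
After op 3 (replace /m/z/3 87): {"h":[{"gs":55,"i":31,"kza":75,"ly":0},[49,98],{"cv":43,"j":10,"m":95,"wg":95},{"ek":12,"oim":69,"z":14}],"iej":{"c":{"fbv":23,"pr":41,"sgh":24,"v":50},"ewo":[36,26],"i":{"qpp":76,"x":95},"ptk":{"a":48,"fi":17}},"m":{"m":[78,10],"uho":{"h":59,"kr":61,"l":50,"v":87},"uii":[41,15],"z":[78,36,69,87,28]},"u":[[30,8,26],{"que":26,"wwk":92},[8,50,77,59,51],[23,61]]}
After op 4 (add /u/2/4 49): {"h":[{"gs":55,"i":31,"kza":75,"ly":0},[49,98],{"cv":43,"j":10,"m":95,"wg":95},{"ek":12,"oim":69,"z":14}],"iej":{"c":{"fbv":23,"pr":41,"sgh":24,"v":50},"ewo":[36,26],"i":{"qpp":76,"x":95},"ptk":{"a":48,"fi":17}},"m":{"m":[78,10],"uho":{"h":59,"kr":61,"l":50,"v":87},"uii":[41,15],"z":[78,36,69,87,28]},"u":[[30,8,26],{"que":26,"wwk":92},[8,50,77,59,49,51],[23,61]]}
After op 5 (replace /u/2/4 83): {"h":[{"gs":55,"i":31,"kza":75,"ly":0},[49,98],{"cv":43,"j":10,"m":95,"wg":95},{"ek":12,"oim":69,"z":14}],"iej":{"c":{"fbv":23,"pr":41,"sgh":24,"v":50},"ewo":[36,26],"i":{"qpp":76,"x":95},"ptk":{"a":48,"fi":17}},"m":{"m":[78,10],"uho":{"h":59,"kr":61,"l":50,"v":87},"uii":[41,15],"z":[78,36,69,87,28]},"u":[[30,8,26],{"que":26,"wwk":92},[8,50,77,59,83,51],[23,61]]}
After op 6 (replace /iej 80): {"h":[{"gs":55,"i":31,"kza":75,"ly":0},[49,98],{"cv":43,"j":10,"m":95,"wg":95},{"ek":12,"oim":69,"z":14}],"iej":80,"m":{"m":[78,10],"uho":{"h":59,"kr":61,"l":50,"v":87},"uii":[41,15],"z":[78,36,69,87,28]},"u":[[30,8,26],{"que":26,"wwk":92},[8,50,77,59,83,51],[23,61]]}
After op 7 (replace /h/1/1 90): {"h":[{"gs":55,"i":31,"kza":75,"ly":0},[49,90],{"cv":43,"j":10,"m":95,"wg":95},{"ek":12,"oim":69,"z":14}],"iej":80,"m":{"m":[78,10],"uho":{"h":59,"kr":61,"l":50,"v":87},"uii":[41,15],"z":[78,36,69,87,28]},"u":[[30,8,26],{"que":26,"wwk":92},[8,50,77,59,83,51],[23,61]]}
After op 8 (add /u/2/1 50): {"h":[{"gs":55,"i":31,"kza":75,"ly":0},[49,90],{"cv":43,"j":10,"m":95,"wg":95},{"ek":12,"oim":69,"z":14}],"iej":80,"m":{"m":[78,10],"uho":{"h":59,"kr":61,"l":50,"v":87},"uii":[41,15],"z":[78,36,69,87,28]},"u":[[30,8,26],{"que":26,"wwk":92},[8,50,50,77,59,83,51],[23,61]]}
After op 9 (replace /h/1 28): {"h":[{"gs":55,"i":31,"kza":75,"ly":0},28,{"cv":43,"j":10,"m":95,"wg":95},{"ek":12,"oim":69,"z":14}],"iej":80,"m":{"m":[78,10],"uho":{"h":59,"kr":61,"l":50,"v":87},"uii":[41,15],"z":[78,36,69,87,28]},"u":[[30,8,26],{"que":26,"wwk":92},[8,50,50,77,59,83,51],[23,61]]}
After op 10 (replace /h/3 83): {"h":[{"gs":55,"i":31,"kza":75,"ly":0},28,{"cv":43,"j":10,"m":95,"wg":95},83],"iej":80,"m":{"m":[78,10],"uho":{"h":59,"kr":61,"l":50,"v":87},"uii":[41,15],"z":[78,36,69,87,28]},"u":[[30,8,26],{"que":26,"wwk":92},[8,50,50,77,59,83,51],[23,61]]}
After op 11 (replace /iej 31): {"h":[{"gs":55,"i":31,"kza":75,"ly":0},28,{"cv":43,"j":10,"m":95,"wg":95},83],"iej":31,"m":{"m":[78,10],"uho":{"h":59,"kr":61,"l":50,"v":87},"uii":[41,15],"z":[78,36,69,87,28]},"u":[[30,8,26],{"que":26,"wwk":92},[8,50,50,77,59,83,51],[23,61]]}
After op 12 (remove /u/0/2): {"h":[{"gs":55,"i":31,"kza":75,"ly":0},28,{"cv":43,"j":10,"m":95,"wg":95},83],"iej":31,"m":{"m":[78,10],"uho":{"h":59,"kr":61,"l":50,"v":87},"uii":[41,15],"z":[78,36,69,87,28]},"u":[[30,8],{"que":26,"wwk":92},[8,50,50,77,59,83,51],[23,61]]}
After op 13 (replace /u/2/2 9): {"h":[{"gs":55,"i":31,"kza":75,"ly":0},28,{"cv":43,"j":10,"m":95,"wg":95},83],"iej":31,"m":{"m":[78,10],"uho":{"h":59,"kr":61,"l":50,"v":87},"uii":[41,15],"z":[78,36,69,87,28]},"u":[[30,8],{"que":26,"wwk":92},[8,50,9,77,59,83,51],[23,61]]}
After op 14 (remove /h/1): {"h":[{"gs":55,"i":31,"kza":75,"ly":0},{"cv":43,"j":10,"m":95,"wg":95},83],"iej":31,"m":{"m":[78,10],"uho":{"h":59,"kr":61,"l":50,"v":87},"uii":[41,15],"z":[78,36,69,87,28]},"u":[[30,8],{"que":26,"wwk":92},[8,50,9,77,59,83,51],[23,61]]}
After op 15 (add /u/4 94): {"h":[{"gs":55,"i":31,"kza":75,"ly":0},{"cv":43,"j":10,"m":95,"wg":95},83],"iej":31,"m":{"m":[78,10],"uho":{"h":59,"kr":61,"l":50,"v":87},"uii":[41,15],"z":[78,36,69,87,28]},"u":[[30,8],{"que":26,"wwk":92},[8,50,9,77,59,83,51],[23,61],94]}
Size at path /h: 3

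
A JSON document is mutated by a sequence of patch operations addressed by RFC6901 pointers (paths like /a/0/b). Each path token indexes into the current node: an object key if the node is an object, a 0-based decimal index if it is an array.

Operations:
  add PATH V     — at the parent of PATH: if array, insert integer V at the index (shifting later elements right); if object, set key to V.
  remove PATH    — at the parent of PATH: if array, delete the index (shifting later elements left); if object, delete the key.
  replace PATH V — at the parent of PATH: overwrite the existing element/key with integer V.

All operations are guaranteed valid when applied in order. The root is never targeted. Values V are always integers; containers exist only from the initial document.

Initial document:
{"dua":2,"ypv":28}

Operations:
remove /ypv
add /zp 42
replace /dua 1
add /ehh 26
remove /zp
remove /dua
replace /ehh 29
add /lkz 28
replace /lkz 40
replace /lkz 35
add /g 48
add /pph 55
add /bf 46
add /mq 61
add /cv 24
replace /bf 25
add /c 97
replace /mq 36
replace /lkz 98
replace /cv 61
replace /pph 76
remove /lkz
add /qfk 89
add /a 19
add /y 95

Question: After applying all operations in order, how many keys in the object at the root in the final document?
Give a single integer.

After op 1 (remove /ypv): {"dua":2}
After op 2 (add /zp 42): {"dua":2,"zp":42}
After op 3 (replace /dua 1): {"dua":1,"zp":42}
After op 4 (add /ehh 26): {"dua":1,"ehh":26,"zp":42}
After op 5 (remove /zp): {"dua":1,"ehh":26}
After op 6 (remove /dua): {"ehh":26}
After op 7 (replace /ehh 29): {"ehh":29}
After op 8 (add /lkz 28): {"ehh":29,"lkz":28}
After op 9 (replace /lkz 40): {"ehh":29,"lkz":40}
After op 10 (replace /lkz 35): {"ehh":29,"lkz":35}
After op 11 (add /g 48): {"ehh":29,"g":48,"lkz":35}
After op 12 (add /pph 55): {"ehh":29,"g":48,"lkz":35,"pph":55}
After op 13 (add /bf 46): {"bf":46,"ehh":29,"g":48,"lkz":35,"pph":55}
After op 14 (add /mq 61): {"bf":46,"ehh":29,"g":48,"lkz":35,"mq":61,"pph":55}
After op 15 (add /cv 24): {"bf":46,"cv":24,"ehh":29,"g":48,"lkz":35,"mq":61,"pph":55}
After op 16 (replace /bf 25): {"bf":25,"cv":24,"ehh":29,"g":48,"lkz":35,"mq":61,"pph":55}
After op 17 (add /c 97): {"bf":25,"c":97,"cv":24,"ehh":29,"g":48,"lkz":35,"mq":61,"pph":55}
After op 18 (replace /mq 36): {"bf":25,"c":97,"cv":24,"ehh":29,"g":48,"lkz":35,"mq":36,"pph":55}
After op 19 (replace /lkz 98): {"bf":25,"c":97,"cv":24,"ehh":29,"g":48,"lkz":98,"mq":36,"pph":55}
After op 20 (replace /cv 61): {"bf":25,"c":97,"cv":61,"ehh":29,"g":48,"lkz":98,"mq":36,"pph":55}
After op 21 (replace /pph 76): {"bf":25,"c":97,"cv":61,"ehh":29,"g":48,"lkz":98,"mq":36,"pph":76}
After op 22 (remove /lkz): {"bf":25,"c":97,"cv":61,"ehh":29,"g":48,"mq":36,"pph":76}
After op 23 (add /qfk 89): {"bf":25,"c":97,"cv":61,"ehh":29,"g":48,"mq":36,"pph":76,"qfk":89}
After op 24 (add /a 19): {"a":19,"bf":25,"c":97,"cv":61,"ehh":29,"g":48,"mq":36,"pph":76,"qfk":89}
After op 25 (add /y 95): {"a":19,"bf":25,"c":97,"cv":61,"ehh":29,"g":48,"mq":36,"pph":76,"qfk":89,"y":95}
Size at the root: 10

Answer: 10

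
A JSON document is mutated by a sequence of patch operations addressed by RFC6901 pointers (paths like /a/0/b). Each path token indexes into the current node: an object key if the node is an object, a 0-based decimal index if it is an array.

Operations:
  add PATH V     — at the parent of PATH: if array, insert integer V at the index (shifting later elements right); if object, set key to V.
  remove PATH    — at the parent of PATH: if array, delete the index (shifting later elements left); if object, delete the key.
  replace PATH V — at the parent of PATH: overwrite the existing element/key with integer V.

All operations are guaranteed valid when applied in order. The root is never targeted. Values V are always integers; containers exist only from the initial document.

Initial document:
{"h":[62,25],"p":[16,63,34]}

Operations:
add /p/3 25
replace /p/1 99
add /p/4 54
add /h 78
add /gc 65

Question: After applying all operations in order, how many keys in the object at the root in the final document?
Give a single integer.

Answer: 3

Derivation:
After op 1 (add /p/3 25): {"h":[62,25],"p":[16,63,34,25]}
After op 2 (replace /p/1 99): {"h":[62,25],"p":[16,99,34,25]}
After op 3 (add /p/4 54): {"h":[62,25],"p":[16,99,34,25,54]}
After op 4 (add /h 78): {"h":78,"p":[16,99,34,25,54]}
After op 5 (add /gc 65): {"gc":65,"h":78,"p":[16,99,34,25,54]}
Size at the root: 3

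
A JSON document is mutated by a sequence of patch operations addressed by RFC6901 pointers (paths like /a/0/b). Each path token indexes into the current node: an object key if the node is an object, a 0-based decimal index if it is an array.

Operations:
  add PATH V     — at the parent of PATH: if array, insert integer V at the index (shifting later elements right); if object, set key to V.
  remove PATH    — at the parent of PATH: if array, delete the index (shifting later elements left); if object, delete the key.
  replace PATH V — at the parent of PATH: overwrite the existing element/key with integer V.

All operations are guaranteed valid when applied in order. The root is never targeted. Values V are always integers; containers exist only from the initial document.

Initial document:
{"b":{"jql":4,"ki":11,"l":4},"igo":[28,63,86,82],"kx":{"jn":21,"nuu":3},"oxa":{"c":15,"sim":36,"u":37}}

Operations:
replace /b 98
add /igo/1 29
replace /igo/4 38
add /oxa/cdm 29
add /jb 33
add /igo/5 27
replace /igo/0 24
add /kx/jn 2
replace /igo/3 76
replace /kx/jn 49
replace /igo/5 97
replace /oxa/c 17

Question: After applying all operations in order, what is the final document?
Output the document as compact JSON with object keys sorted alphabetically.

After op 1 (replace /b 98): {"b":98,"igo":[28,63,86,82],"kx":{"jn":21,"nuu":3},"oxa":{"c":15,"sim":36,"u":37}}
After op 2 (add /igo/1 29): {"b":98,"igo":[28,29,63,86,82],"kx":{"jn":21,"nuu":3},"oxa":{"c":15,"sim":36,"u":37}}
After op 3 (replace /igo/4 38): {"b":98,"igo":[28,29,63,86,38],"kx":{"jn":21,"nuu":3},"oxa":{"c":15,"sim":36,"u":37}}
After op 4 (add /oxa/cdm 29): {"b":98,"igo":[28,29,63,86,38],"kx":{"jn":21,"nuu":3},"oxa":{"c":15,"cdm":29,"sim":36,"u":37}}
After op 5 (add /jb 33): {"b":98,"igo":[28,29,63,86,38],"jb":33,"kx":{"jn":21,"nuu":3},"oxa":{"c":15,"cdm":29,"sim":36,"u":37}}
After op 6 (add /igo/5 27): {"b":98,"igo":[28,29,63,86,38,27],"jb":33,"kx":{"jn":21,"nuu":3},"oxa":{"c":15,"cdm":29,"sim":36,"u":37}}
After op 7 (replace /igo/0 24): {"b":98,"igo":[24,29,63,86,38,27],"jb":33,"kx":{"jn":21,"nuu":3},"oxa":{"c":15,"cdm":29,"sim":36,"u":37}}
After op 8 (add /kx/jn 2): {"b":98,"igo":[24,29,63,86,38,27],"jb":33,"kx":{"jn":2,"nuu":3},"oxa":{"c":15,"cdm":29,"sim":36,"u":37}}
After op 9 (replace /igo/3 76): {"b":98,"igo":[24,29,63,76,38,27],"jb":33,"kx":{"jn":2,"nuu":3},"oxa":{"c":15,"cdm":29,"sim":36,"u":37}}
After op 10 (replace /kx/jn 49): {"b":98,"igo":[24,29,63,76,38,27],"jb":33,"kx":{"jn":49,"nuu":3},"oxa":{"c":15,"cdm":29,"sim":36,"u":37}}
After op 11 (replace /igo/5 97): {"b":98,"igo":[24,29,63,76,38,97],"jb":33,"kx":{"jn":49,"nuu":3},"oxa":{"c":15,"cdm":29,"sim":36,"u":37}}
After op 12 (replace /oxa/c 17): {"b":98,"igo":[24,29,63,76,38,97],"jb":33,"kx":{"jn":49,"nuu":3},"oxa":{"c":17,"cdm":29,"sim":36,"u":37}}

Answer: {"b":98,"igo":[24,29,63,76,38,97],"jb":33,"kx":{"jn":49,"nuu":3},"oxa":{"c":17,"cdm":29,"sim":36,"u":37}}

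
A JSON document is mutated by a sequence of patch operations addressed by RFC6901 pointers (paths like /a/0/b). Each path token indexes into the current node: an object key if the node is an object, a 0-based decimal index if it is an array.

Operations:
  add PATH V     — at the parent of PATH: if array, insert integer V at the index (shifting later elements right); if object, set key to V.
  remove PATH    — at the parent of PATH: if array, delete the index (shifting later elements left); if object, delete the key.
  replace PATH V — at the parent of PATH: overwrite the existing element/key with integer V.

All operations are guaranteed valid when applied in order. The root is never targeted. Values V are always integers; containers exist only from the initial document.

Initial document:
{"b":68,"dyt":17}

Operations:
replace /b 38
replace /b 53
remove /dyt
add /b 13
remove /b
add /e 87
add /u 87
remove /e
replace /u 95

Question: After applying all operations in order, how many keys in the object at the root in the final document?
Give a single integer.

After op 1 (replace /b 38): {"b":38,"dyt":17}
After op 2 (replace /b 53): {"b":53,"dyt":17}
After op 3 (remove /dyt): {"b":53}
After op 4 (add /b 13): {"b":13}
After op 5 (remove /b): {}
After op 6 (add /e 87): {"e":87}
After op 7 (add /u 87): {"e":87,"u":87}
After op 8 (remove /e): {"u":87}
After op 9 (replace /u 95): {"u":95}
Size at the root: 1

Answer: 1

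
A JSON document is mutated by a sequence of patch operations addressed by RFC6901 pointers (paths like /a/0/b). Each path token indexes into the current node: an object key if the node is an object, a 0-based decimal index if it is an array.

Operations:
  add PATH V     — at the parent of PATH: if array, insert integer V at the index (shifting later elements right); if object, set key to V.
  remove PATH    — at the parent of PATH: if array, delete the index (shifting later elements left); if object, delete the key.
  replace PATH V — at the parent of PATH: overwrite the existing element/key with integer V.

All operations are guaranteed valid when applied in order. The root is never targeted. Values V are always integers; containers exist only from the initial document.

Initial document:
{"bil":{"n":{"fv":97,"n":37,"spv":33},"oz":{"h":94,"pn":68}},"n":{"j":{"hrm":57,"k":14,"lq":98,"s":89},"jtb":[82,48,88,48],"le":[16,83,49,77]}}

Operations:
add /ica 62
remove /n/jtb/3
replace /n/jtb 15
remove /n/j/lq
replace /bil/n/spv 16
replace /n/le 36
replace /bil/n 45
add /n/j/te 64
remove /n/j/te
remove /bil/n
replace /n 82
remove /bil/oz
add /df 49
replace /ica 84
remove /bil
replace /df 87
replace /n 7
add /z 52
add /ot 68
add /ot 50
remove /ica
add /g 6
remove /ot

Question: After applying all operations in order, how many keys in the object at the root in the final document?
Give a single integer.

Answer: 4

Derivation:
After op 1 (add /ica 62): {"bil":{"n":{"fv":97,"n":37,"spv":33},"oz":{"h":94,"pn":68}},"ica":62,"n":{"j":{"hrm":57,"k":14,"lq":98,"s":89},"jtb":[82,48,88,48],"le":[16,83,49,77]}}
After op 2 (remove /n/jtb/3): {"bil":{"n":{"fv":97,"n":37,"spv":33},"oz":{"h":94,"pn":68}},"ica":62,"n":{"j":{"hrm":57,"k":14,"lq":98,"s":89},"jtb":[82,48,88],"le":[16,83,49,77]}}
After op 3 (replace /n/jtb 15): {"bil":{"n":{"fv":97,"n":37,"spv":33},"oz":{"h":94,"pn":68}},"ica":62,"n":{"j":{"hrm":57,"k":14,"lq":98,"s":89},"jtb":15,"le":[16,83,49,77]}}
After op 4 (remove /n/j/lq): {"bil":{"n":{"fv":97,"n":37,"spv":33},"oz":{"h":94,"pn":68}},"ica":62,"n":{"j":{"hrm":57,"k":14,"s":89},"jtb":15,"le":[16,83,49,77]}}
After op 5 (replace /bil/n/spv 16): {"bil":{"n":{"fv":97,"n":37,"spv":16},"oz":{"h":94,"pn":68}},"ica":62,"n":{"j":{"hrm":57,"k":14,"s":89},"jtb":15,"le":[16,83,49,77]}}
After op 6 (replace /n/le 36): {"bil":{"n":{"fv":97,"n":37,"spv":16},"oz":{"h":94,"pn":68}},"ica":62,"n":{"j":{"hrm":57,"k":14,"s":89},"jtb":15,"le":36}}
After op 7 (replace /bil/n 45): {"bil":{"n":45,"oz":{"h":94,"pn":68}},"ica":62,"n":{"j":{"hrm":57,"k":14,"s":89},"jtb":15,"le":36}}
After op 8 (add /n/j/te 64): {"bil":{"n":45,"oz":{"h":94,"pn":68}},"ica":62,"n":{"j":{"hrm":57,"k":14,"s":89,"te":64},"jtb":15,"le":36}}
After op 9 (remove /n/j/te): {"bil":{"n":45,"oz":{"h":94,"pn":68}},"ica":62,"n":{"j":{"hrm":57,"k":14,"s":89},"jtb":15,"le":36}}
After op 10 (remove /bil/n): {"bil":{"oz":{"h":94,"pn":68}},"ica":62,"n":{"j":{"hrm":57,"k":14,"s":89},"jtb":15,"le":36}}
After op 11 (replace /n 82): {"bil":{"oz":{"h":94,"pn":68}},"ica":62,"n":82}
After op 12 (remove /bil/oz): {"bil":{},"ica":62,"n":82}
After op 13 (add /df 49): {"bil":{},"df":49,"ica":62,"n":82}
After op 14 (replace /ica 84): {"bil":{},"df":49,"ica":84,"n":82}
After op 15 (remove /bil): {"df":49,"ica":84,"n":82}
After op 16 (replace /df 87): {"df":87,"ica":84,"n":82}
After op 17 (replace /n 7): {"df":87,"ica":84,"n":7}
After op 18 (add /z 52): {"df":87,"ica":84,"n":7,"z":52}
After op 19 (add /ot 68): {"df":87,"ica":84,"n":7,"ot":68,"z":52}
After op 20 (add /ot 50): {"df":87,"ica":84,"n":7,"ot":50,"z":52}
After op 21 (remove /ica): {"df":87,"n":7,"ot":50,"z":52}
After op 22 (add /g 6): {"df":87,"g":6,"n":7,"ot":50,"z":52}
After op 23 (remove /ot): {"df":87,"g":6,"n":7,"z":52}
Size at the root: 4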